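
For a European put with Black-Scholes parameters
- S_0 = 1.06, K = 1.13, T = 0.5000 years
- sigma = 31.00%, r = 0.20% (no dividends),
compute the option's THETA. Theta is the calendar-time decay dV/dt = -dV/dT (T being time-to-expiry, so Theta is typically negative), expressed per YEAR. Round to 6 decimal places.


Answer: Theta = -0.089769

Derivation:
d1 = -0.1775692233; d2 = -0.3967723255
phi(d1) = 0.3927021087; exp(-qT) = 1.0000000000; exp(-rT) = 0.9990004998
Theta = -S*exp(-qT)*phi(d1)*sigma/(2*sqrt(T)) + r*K*exp(-rT)*N(-d2) - q*S*exp(-qT)*N(-d1)
N(-d1) = 0.5704693517; N(-d2) = 0.6542323199; sqrt(T) = 0.7071067812
Term 1 = -1.0600 * 1.0000000000 * 0.3927021087 * 0.3100 / (2 * 0.7071067812) = -0.0912464117
Term 2 = 0.0020 * 1.1300 * 0.9990004998 * 0.6542323199 = 0.0014770872
Term 3 = 0 (no dividend yield, q = 0)
Theta = -0.0912464117 + (0.0014770872) + (0.0000000000) = -0.089769


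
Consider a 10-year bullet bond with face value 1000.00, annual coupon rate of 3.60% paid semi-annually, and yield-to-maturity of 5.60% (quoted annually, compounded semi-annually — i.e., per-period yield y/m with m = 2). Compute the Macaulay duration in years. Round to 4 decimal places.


Coupon per period c = face * coupon_rate / m = 18.000000
Periods per year m = 2; per-period yield y/m = 0.028000
Number of cashflows N = 20
Cashflows (t years, CF_t, discount factor 1/(1+y/m)^(m*t), PV):
  t = 0.5000: CF_t = 18.000000, DF = 0.972763, PV = 17.509728
  t = 1.0000: CF_t = 18.000000, DF = 0.946267, PV = 17.032809
  t = 1.5000: CF_t = 18.000000, DF = 0.920493, PV = 16.568880
  t = 2.0000: CF_t = 18.000000, DF = 0.895422, PV = 16.117588
  t = 2.5000: CF_t = 18.000000, DF = 0.871033, PV = 15.678587
  t = 3.0000: CF_t = 18.000000, DF = 0.847308, PV = 15.251544
  t = 3.5000: CF_t = 18.000000, DF = 0.824230, PV = 14.836132
  t = 4.0000: CF_t = 18.000000, DF = 0.801780, PV = 14.432035
  t = 4.5000: CF_t = 18.000000, DF = 0.779941, PV = 14.038945
  t = 5.0000: CF_t = 18.000000, DF = 0.758698, PV = 13.656561
  t = 5.5000: CF_t = 18.000000, DF = 0.738033, PV = 13.284593
  t = 6.0000: CF_t = 18.000000, DF = 0.717931, PV = 12.922756
  t = 6.5000: CF_t = 18.000000, DF = 0.698376, PV = 12.570774
  t = 7.0000: CF_t = 18.000000, DF = 0.679354, PV = 12.228379
  t = 7.5000: CF_t = 18.000000, DF = 0.660851, PV = 11.895311
  t = 8.0000: CF_t = 18.000000, DF = 0.642851, PV = 11.571314
  t = 8.5000: CF_t = 18.000000, DF = 0.625341, PV = 11.256142
  t = 9.0000: CF_t = 18.000000, DF = 0.608309, PV = 10.949554
  t = 9.5000: CF_t = 18.000000, DF = 0.591740, PV = 10.651317
  t = 10.0000: CF_t = 1018.000000, DF = 0.575622, PV = 585.983631
Price P = sum_t PV_t = 848.436581
Macaulay numerator sum_t t * PV_t:
  t * PV_t at t = 0.5000: 8.754864
  t * PV_t at t = 1.0000: 17.032809
  t * PV_t at t = 1.5000: 24.853320
  t * PV_t at t = 2.0000: 32.235176
  t * PV_t at t = 2.5000: 39.196469
  t * PV_t at t = 3.0000: 45.754633
  t * PV_t at t = 3.5000: 51.926464
  t * PV_t at t = 4.0000: 57.728142
  t * PV_t at t = 4.5000: 63.175253
  t * PV_t at t = 5.0000: 68.282807
  t * PV_t at t = 5.5000: 73.065260
  t * PV_t at t = 6.0000: 77.536533
  t * PV_t at t = 6.5000: 81.710030
  t * PV_t at t = 7.0000: 85.598655
  t * PV_t at t = 7.5000: 89.214829
  t * PV_t at t = 8.0000: 92.570510
  t * PV_t at t = 8.5000: 95.677205
  t * PV_t at t = 9.0000: 98.545989
  t * PV_t at t = 9.5000: 101.187515
  t * PV_t at t = 10.0000: 5859.836314
Macaulay duration D = (sum_t t * PV_t) / P = 7063.882776 / 848.436581 = 8.325764

Answer: Macaulay duration = 8.3258 years


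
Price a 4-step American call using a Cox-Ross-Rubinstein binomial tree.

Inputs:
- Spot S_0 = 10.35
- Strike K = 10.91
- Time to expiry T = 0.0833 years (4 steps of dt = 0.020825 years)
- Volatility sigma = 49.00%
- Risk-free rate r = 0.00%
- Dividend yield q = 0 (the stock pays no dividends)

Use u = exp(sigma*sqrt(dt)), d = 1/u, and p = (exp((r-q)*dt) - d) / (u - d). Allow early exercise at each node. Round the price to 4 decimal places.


Answer: Price = V(0,0) = 0.3880

Derivation:
dt = T/N = 0.020825
u = exp(sigma*sqrt(dt)) = 1.073271; d = 1/u = 0.931731
p = (exp((r-q)*dt) - d) / (u - d) = 0.482330
Discount per step: exp(-r*dt) = 1.000000
Stock lattice S(k, i) with i counting down-moves:
  k=0: S(0,0) = 10.3500
  k=1: S(1,0) = 11.1084; S(1,1) = 9.6434
  k=2: S(2,0) = 11.9223; S(2,1) = 10.3500; S(2,2) = 8.9851
  k=3: S(3,0) = 12.7958; S(3,1) = 11.1084; S(3,2) = 9.6434; S(3,3) = 8.3717
  k=4: S(4,0) = 13.7334; S(4,1) = 11.9223; S(4,2) = 10.3500; S(4,3) = 8.9851; S(4,4) = 7.8001
Terminal payoffs V(N, i) = max(S_T - K, 0):
  V(4,0) = 2.823410; V(4,1) = 1.012281; V(4,2) = 0.000000; V(4,3) = 0.000000; V(4,4) = 0.000000
Backward induction: V(k, i) = exp(-r*dt) * [p * V(k+1, i) + (1-p) * V(k+1, i+1)]; then take max(V_cont, immediate exercise) for American.
  V(3,0) = exp(-r*dt) * [p*2.823410 + (1-p)*1.012281] = 1.885842; exercise = 1.885842; V(3,0) = max -> 1.885842
  V(3,1) = exp(-r*dt) * [p*1.012281 + (1-p)*0.000000] = 0.488253; exercise = 0.198358; V(3,1) = max -> 0.488253
  V(3,2) = exp(-r*dt) * [p*0.000000 + (1-p)*0.000000] = 0.000000; exercise = 0.000000; V(3,2) = max -> 0.000000
  V(3,3) = exp(-r*dt) * [p*0.000000 + (1-p)*0.000000] = 0.000000; exercise = 0.000000; V(3,3) = max -> 0.000000
  V(2,0) = exp(-r*dt) * [p*1.885842 + (1-p)*0.488253] = 1.162352; exercise = 1.012281; V(2,0) = max -> 1.162352
  V(2,1) = exp(-r*dt) * [p*0.488253 + (1-p)*0.000000] = 0.235499; exercise = 0.000000; V(2,1) = max -> 0.235499
  V(2,2) = exp(-r*dt) * [p*0.000000 + (1-p)*0.000000] = 0.000000; exercise = 0.000000; V(2,2) = max -> 0.000000
  V(1,0) = exp(-r*dt) * [p*1.162352 + (1-p)*0.235499] = 0.682547; exercise = 0.198358; V(1,0) = max -> 0.682547
  V(1,1) = exp(-r*dt) * [p*0.235499 + (1-p)*0.000000] = 0.113588; exercise = 0.000000; V(1,1) = max -> 0.113588
  V(0,0) = exp(-r*dt) * [p*0.682547 + (1-p)*0.113588] = 0.388014; exercise = 0.000000; V(0,0) = max -> 0.388014


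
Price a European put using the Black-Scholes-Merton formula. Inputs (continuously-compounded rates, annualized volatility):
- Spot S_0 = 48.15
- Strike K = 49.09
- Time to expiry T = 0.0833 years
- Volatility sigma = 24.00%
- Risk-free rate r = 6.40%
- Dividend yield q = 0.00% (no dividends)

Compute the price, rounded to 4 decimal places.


d1 = (ln(S/K) + (r - q + 0.5*sigma^2) * T) / (sigma * sqrt(T)) = -0.16752239
d2 = d1 - sigma * sqrt(T) = -0.23679056
exp(-rT) = 0.99468299; exp(-qT) = 1.00000000
P = K * exp(-rT) * N(-d2) - S_0 * exp(-qT) * N(-d1)
N(-d1) = 0.56652048; N(-d2) = 0.59359036
P = 49.0900 * 0.99468299 * 0.59359036 - 48.1500 * 1.00000000 * 0.56652048 = 1.7065

Answer: Price = 1.7065


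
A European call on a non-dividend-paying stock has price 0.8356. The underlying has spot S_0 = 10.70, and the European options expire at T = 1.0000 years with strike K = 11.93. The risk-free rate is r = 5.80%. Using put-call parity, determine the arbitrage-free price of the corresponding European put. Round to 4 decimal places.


Answer: Put price = 1.3933

Derivation:
Put-call parity: C - P = S_0 * exp(-qT) - K * exp(-rT).
S_0 * exp(-qT) = 10.7000 * 1.00000000 = 10.70000000
K * exp(-rT) = 11.9300 * 0.94364995 = 11.25774387
P = C - S*exp(-qT) + K*exp(-rT)
P = 0.8356 - 10.70000000 + 11.25774387 = 1.3933


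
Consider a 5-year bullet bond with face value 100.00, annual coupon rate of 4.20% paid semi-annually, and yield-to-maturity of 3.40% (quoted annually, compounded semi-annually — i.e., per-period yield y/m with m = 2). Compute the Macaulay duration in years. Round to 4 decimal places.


Answer: Macaulay duration = 4.5712 years

Derivation:
Coupon per period c = face * coupon_rate / m = 2.100000
Periods per year m = 2; per-period yield y/m = 0.017000
Number of cashflows N = 10
Cashflows (t years, CF_t, discount factor 1/(1+y/m)^(m*t), PV):
  t = 0.5000: CF_t = 2.100000, DF = 0.983284, PV = 2.064897
  t = 1.0000: CF_t = 2.100000, DF = 0.966848, PV = 2.030380
  t = 1.5000: CF_t = 2.100000, DF = 0.950686, PV = 1.996441
  t = 2.0000: CF_t = 2.100000, DF = 0.934795, PV = 1.963069
  t = 2.5000: CF_t = 2.100000, DF = 0.919169, PV = 1.930254
  t = 3.0000: CF_t = 2.100000, DF = 0.903804, PV = 1.897989
  t = 3.5000: CF_t = 2.100000, DF = 0.888696, PV = 1.866262
  t = 4.0000: CF_t = 2.100000, DF = 0.873841, PV = 1.835066
  t = 4.5000: CF_t = 2.100000, DF = 0.859234, PV = 1.804391
  t = 5.0000: CF_t = 102.100000, DF = 0.844871, PV = 86.261342
Price P = sum_t PV_t = 103.650091
Macaulay numerator sum_t t * PV_t:
  t * PV_t at t = 0.5000: 1.032448
  t * PV_t at t = 1.0000: 2.030380
  t * PV_t at t = 1.5000: 2.994661
  t * PV_t at t = 2.0000: 3.926137
  t * PV_t at t = 2.5000: 4.825636
  t * PV_t at t = 3.0000: 5.693966
  t * PV_t at t = 3.5000: 6.531917
  t * PV_t at t = 4.0000: 7.340264
  t * PV_t at t = 4.5000: 8.119761
  t * PV_t at t = 5.0000: 431.306712
Macaulay duration D = (sum_t t * PV_t) / P = 473.801883 / 103.650091 = 4.571167


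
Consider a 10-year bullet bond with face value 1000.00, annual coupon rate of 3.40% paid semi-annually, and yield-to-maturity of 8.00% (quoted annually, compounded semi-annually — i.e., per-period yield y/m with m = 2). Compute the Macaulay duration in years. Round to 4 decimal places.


Coupon per period c = face * coupon_rate / m = 17.000000
Periods per year m = 2; per-period yield y/m = 0.040000
Number of cashflows N = 20
Cashflows (t years, CF_t, discount factor 1/(1+y/m)^(m*t), PV):
  t = 0.5000: CF_t = 17.000000, DF = 0.961538, PV = 16.346154
  t = 1.0000: CF_t = 17.000000, DF = 0.924556, PV = 15.717456
  t = 1.5000: CF_t = 17.000000, DF = 0.888996, PV = 15.112938
  t = 2.0000: CF_t = 17.000000, DF = 0.854804, PV = 14.531671
  t = 2.5000: CF_t = 17.000000, DF = 0.821927, PV = 13.972761
  t = 3.0000: CF_t = 17.000000, DF = 0.790315, PV = 13.435347
  t = 3.5000: CF_t = 17.000000, DF = 0.759918, PV = 12.918603
  t = 4.0000: CF_t = 17.000000, DF = 0.730690, PV = 12.421733
  t = 4.5000: CF_t = 17.000000, DF = 0.702587, PV = 11.943975
  t = 5.0000: CF_t = 17.000000, DF = 0.675564, PV = 11.484591
  t = 5.5000: CF_t = 17.000000, DF = 0.649581, PV = 11.042876
  t = 6.0000: CF_t = 17.000000, DF = 0.624597, PV = 10.618150
  t = 6.5000: CF_t = 17.000000, DF = 0.600574, PV = 10.209759
  t = 7.0000: CF_t = 17.000000, DF = 0.577475, PV = 9.817076
  t = 7.5000: CF_t = 17.000000, DF = 0.555265, PV = 9.439497
  t = 8.0000: CF_t = 17.000000, DF = 0.533908, PV = 9.076439
  t = 8.5000: CF_t = 17.000000, DF = 0.513373, PV = 8.727345
  t = 9.0000: CF_t = 17.000000, DF = 0.493628, PV = 8.391678
  t = 9.5000: CF_t = 17.000000, DF = 0.474642, PV = 8.068921
  t = 10.0000: CF_t = 1017.000000, DF = 0.456387, PV = 464.145524
Price P = sum_t PV_t = 687.422494
Macaulay numerator sum_t t * PV_t:
  t * PV_t at t = 0.5000: 8.173077
  t * PV_t at t = 1.0000: 15.717456
  t * PV_t at t = 1.5000: 22.669407
  t * PV_t at t = 2.0000: 29.063342
  t * PV_t at t = 2.5000: 34.931902
  t * PV_t at t = 3.0000: 40.306041
  t * PV_t at t = 3.5000: 45.215110
  t * PV_t at t = 4.0000: 49.686934
  t * PV_t at t = 4.5000: 53.747885
  t * PV_t at t = 5.0000: 57.422954
  t * PV_t at t = 5.5000: 60.735817
  t * PV_t at t = 6.0000: 63.708899
  t * PV_t at t = 6.5000: 66.363437
  t * PV_t at t = 7.0000: 68.719535
  t * PV_t at t = 7.5000: 70.796224
  t * PV_t at t = 8.0000: 72.611512
  t * PV_t at t = 8.5000: 74.182434
  t * PV_t at t = 9.0000: 75.525103
  t * PV_t at t = 9.5000: 76.654751
  t * PV_t at t = 10.0000: 4641.455243
Macaulay duration D = (sum_t t * PV_t) / P = 5627.687063 / 687.422494 = 8.186650

Answer: Macaulay duration = 8.1866 years


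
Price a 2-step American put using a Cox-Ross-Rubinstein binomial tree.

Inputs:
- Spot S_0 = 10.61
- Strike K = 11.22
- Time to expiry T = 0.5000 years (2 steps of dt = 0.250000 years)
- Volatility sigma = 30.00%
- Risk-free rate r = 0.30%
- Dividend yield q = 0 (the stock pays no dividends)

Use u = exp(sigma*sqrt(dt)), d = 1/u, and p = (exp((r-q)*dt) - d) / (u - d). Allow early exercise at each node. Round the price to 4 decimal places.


Answer: Price = V(0,0) = 1.2676

Derivation:
dt = T/N = 0.250000
u = exp(sigma*sqrt(dt)) = 1.161834; d = 1/u = 0.860708
p = (exp((r-q)*dt) - d) / (u - d) = 0.465062
Discount per step: exp(-r*dt) = 0.999250
Stock lattice S(k, i) with i counting down-moves:
  k=0: S(0,0) = 10.6100
  k=1: S(1,0) = 12.3271; S(1,1) = 9.1321
  k=2: S(2,0) = 14.3220; S(2,1) = 10.6100; S(2,2) = 7.8601
Terminal payoffs V(N, i) = max(K - S_T, 0):
  V(2,0) = 0.000000; V(2,1) = 0.610000; V(2,2) = 3.359919
Backward induction: V(k, i) = exp(-r*dt) * [p * V(k+1, i) + (1-p) * V(k+1, i+1)]; then take max(V_cont, immediate exercise) for American.
  V(1,0) = exp(-r*dt) * [p*0.000000 + (1-p)*0.610000] = 0.326068; exercise = 0.000000; V(1,0) = max -> 0.326068
  V(1,1) = exp(-r*dt) * [p*0.610000 + (1-p)*3.359919] = 2.079477; exercise = 2.087888; V(1,1) = max -> 2.087888
  V(0,0) = exp(-r*dt) * [p*0.326068 + (1-p)*2.087888] = 1.267582; exercise = 0.610000; V(0,0) = max -> 1.267582


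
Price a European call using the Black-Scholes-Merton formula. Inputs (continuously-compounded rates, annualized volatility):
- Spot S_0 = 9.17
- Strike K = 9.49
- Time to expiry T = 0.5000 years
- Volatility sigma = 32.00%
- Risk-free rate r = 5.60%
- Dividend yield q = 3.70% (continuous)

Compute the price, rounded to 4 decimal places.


d1 = (ln(S/K) + (r - q + 0.5*sigma^2) * T) / (sigma * sqrt(T)) = 0.00352967
d2 = d1 - sigma * sqrt(T) = -0.22274450
exp(-rT) = 0.97238837; exp(-qT) = 0.98167007
C = S_0 * exp(-qT) * N(d1) - K * exp(-rT) * N(d2)
N(d1) = 0.50140813; N(d2) = 0.41186718
C = 9.1700 * 0.98167007 * 0.50140813 - 9.4900 * 0.97238837 * 0.41186718 = 0.7129

Answer: Price = 0.7129


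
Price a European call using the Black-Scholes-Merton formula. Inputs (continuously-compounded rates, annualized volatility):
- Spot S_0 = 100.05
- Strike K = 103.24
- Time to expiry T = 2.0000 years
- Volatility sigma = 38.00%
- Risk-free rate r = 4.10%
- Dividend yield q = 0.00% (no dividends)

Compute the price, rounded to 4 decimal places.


d1 = (ln(S/K) + (r - q + 0.5*sigma^2) * T) / (sigma * sqrt(T)) = 0.36288289
d2 = d1 - sigma * sqrt(T) = -0.17451826
exp(-rT) = 0.92127196; exp(-qT) = 1.00000000
C = S_0 * exp(-qT) * N(d1) - K * exp(-rT) * N(d2)
N(d1) = 0.64165382; N(d2) = 0.43072909
C = 100.0500 * 1.00000000 * 0.64165382 - 103.2400 * 0.92127196 * 0.43072909 = 23.2299

Answer: Price = 23.2299


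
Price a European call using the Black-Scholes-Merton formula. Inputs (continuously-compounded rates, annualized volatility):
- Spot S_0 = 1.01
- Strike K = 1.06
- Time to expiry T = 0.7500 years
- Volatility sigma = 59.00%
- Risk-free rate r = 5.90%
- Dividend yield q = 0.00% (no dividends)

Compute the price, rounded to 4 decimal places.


d1 = (ln(S/K) + (r - q + 0.5*sigma^2) * T) / (sigma * sqrt(T)) = 0.24751480
d2 = d1 - sigma * sqrt(T) = -0.26344019
exp(-rT) = 0.95671475; exp(-qT) = 1.00000000
C = S_0 * exp(-qT) * N(d1) - K * exp(-rT) * N(d2)
N(d1) = 0.59774508; N(d2) = 0.39610566
C = 1.0100 * 1.00000000 * 0.59774508 - 1.0600 * 0.95671475 * 0.39610566 = 0.2020

Answer: Price = 0.2020


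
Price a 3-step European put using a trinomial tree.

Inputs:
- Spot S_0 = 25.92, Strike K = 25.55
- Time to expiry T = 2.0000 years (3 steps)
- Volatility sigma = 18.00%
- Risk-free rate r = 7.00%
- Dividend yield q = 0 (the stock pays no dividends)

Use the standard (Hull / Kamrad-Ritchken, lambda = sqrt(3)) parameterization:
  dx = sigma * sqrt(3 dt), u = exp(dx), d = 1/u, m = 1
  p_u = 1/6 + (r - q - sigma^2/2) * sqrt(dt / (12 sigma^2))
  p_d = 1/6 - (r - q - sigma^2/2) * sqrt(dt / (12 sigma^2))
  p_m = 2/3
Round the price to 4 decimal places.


dt = T/N = 0.666667; dx = sigma*sqrt(3*dt) = 0.254558
u = exp(dx) = 1.289892; d = 1/u = 0.775259
p_u = 0.237115, p_m = 0.666667, p_d = 0.096218
Discount per step: exp(-r*dt) = 0.954405
Stock lattice S(k, j) with j the centered position index:
  k=0: S(0,+0) = 25.9200
  k=1: S(1,-1) = 20.0947; S(1,+0) = 25.9200; S(1,+1) = 33.4340
  k=2: S(2,-2) = 15.5786; S(2,-1) = 20.0947; S(2,+0) = 25.9200; S(2,+1) = 33.4340; S(2,+2) = 43.1262
  k=3: S(3,-3) = 12.0774; S(3,-2) = 15.5786; S(3,-1) = 20.0947; S(3,+0) = 25.9200; S(3,+1) = 33.4340; S(3,+2) = 43.1262; S(3,+3) = 55.6282
Terminal payoffs V(N, j) = max(K - S_T, 0):
  V(3,-3) = 13.472556; V(3,-2) = 9.971403; V(3,-1) = 5.455293; V(3,+0) = 0.000000; V(3,+1) = 0.000000; V(3,+2) = 0.000000; V(3,+3) = 0.000000
Backward induction: V(k, j) = exp(-r*dt) * [p_u * V(k+1, j+1) + p_m * V(k+1, j) + p_d * V(k+1, j-1)]
  V(2,-2) = exp(-r*dt) * [p_u*5.455293 + p_m*9.971403 + p_d*13.472556] = 8.816261
  V(2,-1) = exp(-r*dt) * [p_u*0.000000 + p_m*5.455293 + p_d*9.971403] = 4.386724
  V(2,+0) = exp(-r*dt) * [p_u*0.000000 + p_m*0.000000 + p_d*5.455293] = 0.500964
  V(2,+1) = exp(-r*dt) * [p_u*0.000000 + p_m*0.000000 + p_d*0.000000] = 0.000000
  V(2,+2) = exp(-r*dt) * [p_u*0.000000 + p_m*0.000000 + p_d*0.000000] = 0.000000
  V(1,-1) = exp(-r*dt) * [p_u*0.500964 + p_m*4.386724 + p_d*8.816261] = 3.714117
  V(1,+0) = exp(-r*dt) * [p_u*0.000000 + p_m*0.500964 + p_d*4.386724] = 0.721585
  V(1,+1) = exp(-r*dt) * [p_u*0.000000 + p_m*0.000000 + p_d*0.500964] = 0.046004
  V(0,+0) = exp(-r*dt) * [p_u*0.046004 + p_m*0.721585 + p_d*3.714117] = 0.810605

Answer: Price = V(0,0) = 0.8106


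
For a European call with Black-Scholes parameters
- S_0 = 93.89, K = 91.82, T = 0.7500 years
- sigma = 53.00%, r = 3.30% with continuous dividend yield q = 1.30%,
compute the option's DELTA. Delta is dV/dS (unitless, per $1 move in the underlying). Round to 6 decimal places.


d1 = 0.3107478791; d2 = -0.1482455849
phi(d1) = 0.3801381060; exp(-qT) = 0.9902973771; exp(-rT) = 0.9755537700
N(d1) = 0.6220038522
Delta = exp(-qT) * N(d1) = 0.9902973771 * 0.6220038522 = 0.615969

Answer: Delta = 0.615969


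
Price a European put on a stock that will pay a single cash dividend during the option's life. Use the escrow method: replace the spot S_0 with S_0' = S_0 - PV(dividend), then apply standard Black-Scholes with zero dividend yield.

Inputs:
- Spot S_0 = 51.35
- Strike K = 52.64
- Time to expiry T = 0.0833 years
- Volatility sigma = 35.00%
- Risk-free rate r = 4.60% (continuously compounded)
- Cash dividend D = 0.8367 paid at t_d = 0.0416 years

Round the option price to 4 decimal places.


PV(D) = D * exp(-r * t_d) = 0.8367 * 0.99808823 = 0.83510042
S_0' = S_0 - PV(D) = 51.3500 - 0.83510042 = 50.51489958
d1 = (ln(S_0'/K) + (r + sigma^2/2)*T) / (sigma*sqrt(T)) = -0.31949394
d2 = d1 - sigma*sqrt(T) = -0.42051003
exp(-rT) = 0.99617553
N(-d1) = 0.62532401; N(-d2) = 0.66294355
P = K * exp(-rT) * N(-d2) - S_0' * N(-d1) = 52.6400 * 0.99617553 * 0.66294355 - 50.51489958 * 0.62532401 = 3.1757

Answer: Price = 3.1757


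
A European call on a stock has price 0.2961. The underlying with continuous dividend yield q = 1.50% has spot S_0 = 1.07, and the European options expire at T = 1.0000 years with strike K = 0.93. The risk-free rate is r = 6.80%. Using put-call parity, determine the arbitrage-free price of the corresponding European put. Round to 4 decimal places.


Answer: Put price = 0.1109

Derivation:
Put-call parity: C - P = S_0 * exp(-qT) - K * exp(-rT).
S_0 * exp(-qT) = 1.0700 * 0.98511194 = 1.05406978
K * exp(-rT) = 0.9300 * 0.93426047 = 0.86886224
P = C - S*exp(-qT) + K*exp(-rT)
P = 0.2961 - 1.05406978 + 0.86886224 = 0.1109


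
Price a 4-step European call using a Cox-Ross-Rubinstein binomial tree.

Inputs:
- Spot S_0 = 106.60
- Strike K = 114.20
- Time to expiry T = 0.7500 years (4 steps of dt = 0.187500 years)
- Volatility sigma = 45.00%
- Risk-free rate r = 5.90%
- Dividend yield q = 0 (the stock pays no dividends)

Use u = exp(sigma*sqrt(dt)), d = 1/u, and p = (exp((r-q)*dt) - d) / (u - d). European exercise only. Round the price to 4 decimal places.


Answer: Price = V(0,0) = 15.4930

Derivation:
dt = T/N = 0.187500
u = exp(sigma*sqrt(dt)) = 1.215136; d = 1/u = 0.822953
p = (exp((r-q)*dt) - d) / (u - d) = 0.479804
Discount per step: exp(-r*dt) = 0.988998
Stock lattice S(k, i) with i counting down-moves:
  k=0: S(0,0) = 106.6000
  k=1: S(1,0) = 129.5335; S(1,1) = 87.7268
  k=2: S(2,0) = 157.4007; S(2,1) = 106.6000; S(2,2) = 72.1951
  k=3: S(3,0) = 191.2632; S(3,1) = 129.5335; S(3,2) = 87.7268; S(3,3) = 59.4132
  k=4: S(4,0) = 232.4108; S(4,1) = 157.4007; S(4,2) = 106.6000; S(4,3) = 72.1951; S(4,4) = 48.8943
Terminal payoffs V(N, i) = max(S_T - K, 0):
  V(4,0) = 118.210772; V(4,1) = 43.200725; V(4,2) = 0.000000; V(4,3) = 0.000000; V(4,4) = 0.000000
Backward induction: V(k, i) = exp(-r*dt) * [p * V(k+1, i) + (1-p) * V(k+1, i+1)].
  V(3,0) = exp(-r*dt) * [p*118.210772 + (1-p)*43.200725] = 78.319608
  V(3,1) = exp(-r*dt) * [p*43.200725 + (1-p)*0.000000] = 20.499832
  V(3,2) = exp(-r*dt) * [p*0.000000 + (1-p)*0.000000] = 0.000000
  V(3,3) = exp(-r*dt) * [p*0.000000 + (1-p)*0.000000] = 0.000000
  V(2,0) = exp(-r*dt) * [p*78.319608 + (1-p)*20.499832] = 47.711243
  V(2,1) = exp(-r*dt) * [p*20.499832 + (1-p)*0.000000] = 9.727687
  V(2,2) = exp(-r*dt) * [p*0.000000 + (1-p)*0.000000] = 0.000000
  V(1,0) = exp(-r*dt) * [p*47.711243 + (1-p)*9.727687] = 27.644822
  V(1,1) = exp(-r*dt) * [p*9.727687 + (1-p)*0.000000] = 4.616032
  V(0,0) = exp(-r*dt) * [p*27.644822 + (1-p)*4.616032] = 15.492990


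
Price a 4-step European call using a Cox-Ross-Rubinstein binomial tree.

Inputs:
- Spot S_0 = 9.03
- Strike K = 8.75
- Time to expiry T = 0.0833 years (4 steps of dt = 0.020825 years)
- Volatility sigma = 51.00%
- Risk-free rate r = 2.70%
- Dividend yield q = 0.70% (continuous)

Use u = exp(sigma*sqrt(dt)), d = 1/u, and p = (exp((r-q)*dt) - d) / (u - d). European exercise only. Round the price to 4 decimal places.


dt = T/N = 0.020825
u = exp(sigma*sqrt(dt)) = 1.076373; d = 1/u = 0.929046
p = (exp((r-q)*dt) - d) / (u - d) = 0.484437
Discount per step: exp(-r*dt) = 0.999438
Stock lattice S(k, i) with i counting down-moves:
  k=0: S(0,0) = 9.0300
  k=1: S(1,0) = 9.7197; S(1,1) = 8.3893
  k=2: S(2,0) = 10.4620; S(2,1) = 9.0300; S(2,2) = 7.7940
  k=3: S(3,0) = 11.2610; S(3,1) = 9.7197; S(3,2) = 8.3893; S(3,3) = 7.2410
  k=4: S(4,0) = 12.1210; S(4,1) = 10.4620; S(4,2) = 9.0300; S(4,3) = 7.7940; S(4,4) = 6.7272
Terminal payoffs V(N, i) = max(S_T - K, 0):
  V(4,0) = 3.371032; V(4,1) = 1.711975; V(4,2) = 0.280000; V(4,3) = 0.000000; V(4,4) = 0.000000
Backward induction: V(k, i) = exp(-r*dt) * [p * V(k+1, i) + (1-p) * V(k+1, i+1)].
  V(3,0) = exp(-r*dt) * [p*3.371032 + (1-p)*1.711975] = 2.514269
  V(3,1) = exp(-r*dt) * [p*1.711975 + (1-p)*0.280000] = 0.973154
  V(3,2) = exp(-r*dt) * [p*0.280000 + (1-p)*0.000000] = 0.135566
  V(3,3) = exp(-r*dt) * [p*0.000000 + (1-p)*0.000000] = 0.000000
  V(2,0) = exp(-r*dt) * [p*2.514269 + (1-p)*0.973154] = 1.718759
  V(2,1) = exp(-r*dt) * [p*0.973154 + (1-p)*0.135566] = 0.541020
  V(2,2) = exp(-r*dt) * [p*0.135566 + (1-p)*0.000000] = 0.065636
  V(1,0) = exp(-r*dt) * [p*1.718759 + (1-p)*0.541020] = 1.110935
  V(1,1) = exp(-r*dt) * [p*0.541020 + (1-p)*0.065636] = 0.295763
  V(0,0) = exp(-r*dt) * [p*1.110935 + (1-p)*0.295763] = 0.690274

Answer: Price = V(0,0) = 0.6903


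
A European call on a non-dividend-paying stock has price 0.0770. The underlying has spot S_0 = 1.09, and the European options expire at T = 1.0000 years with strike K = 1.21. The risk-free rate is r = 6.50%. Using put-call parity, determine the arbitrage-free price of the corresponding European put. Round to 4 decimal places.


Put-call parity: C - P = S_0 * exp(-qT) - K * exp(-rT).
S_0 * exp(-qT) = 1.0900 * 1.00000000 = 1.09000000
K * exp(-rT) = 1.2100 * 0.93706746 = 1.13385163
P = C - S*exp(-qT) + K*exp(-rT)
P = 0.0770 - 1.09000000 + 1.13385163 = 0.1209

Answer: Put price = 0.1209


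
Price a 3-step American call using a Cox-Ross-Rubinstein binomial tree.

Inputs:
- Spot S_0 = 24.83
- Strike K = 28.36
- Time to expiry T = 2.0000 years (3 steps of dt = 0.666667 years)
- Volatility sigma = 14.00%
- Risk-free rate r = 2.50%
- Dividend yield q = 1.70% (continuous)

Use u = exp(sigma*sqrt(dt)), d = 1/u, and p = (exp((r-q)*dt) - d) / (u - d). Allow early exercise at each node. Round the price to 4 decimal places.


dt = T/N = 0.666667
u = exp(sigma*sqrt(dt)) = 1.121099; d = 1/u = 0.891982
p = (exp((r-q)*dt) - d) / (u - d) = 0.494794
Discount per step: exp(-r*dt) = 0.983471
Stock lattice S(k, i) with i counting down-moves:
  k=0: S(0,0) = 24.8300
  k=1: S(1,0) = 27.8369; S(1,1) = 22.1479
  k=2: S(2,0) = 31.2079; S(2,1) = 24.8300; S(2,2) = 19.7555
  k=3: S(3,0) = 34.9872; S(3,1) = 27.8369; S(3,2) = 22.1479; S(3,3) = 17.6216
Terminal payoffs V(N, i) = max(S_T - K, 0):
  V(3,0) = 6.627161; V(3,1) = 0.000000; V(3,2) = 0.000000; V(3,3) = 0.000000
Backward induction: V(k, i) = exp(-r*dt) * [p * V(k+1, i) + (1-p) * V(k+1, i+1)]; then take max(V_cont, immediate exercise) for American.
  V(2,0) = exp(-r*dt) * [p*6.627161 + (1-p)*0.000000] = 3.224879; exercise = 2.847912; V(2,0) = max -> 3.224879
  V(2,1) = exp(-r*dt) * [p*0.000000 + (1-p)*0.000000] = 0.000000; exercise = 0.000000; V(2,1) = max -> 0.000000
  V(2,2) = exp(-r*dt) * [p*0.000000 + (1-p)*0.000000] = 0.000000; exercise = 0.000000; V(2,2) = max -> 0.000000
  V(1,0) = exp(-r*dt) * [p*3.224879 + (1-p)*0.000000] = 1.569276; exercise = 0.000000; V(1,0) = max -> 1.569276
  V(1,1) = exp(-r*dt) * [p*0.000000 + (1-p)*0.000000] = 0.000000; exercise = 0.000000; V(1,1) = max -> 0.000000
  V(0,0) = exp(-r*dt) * [p*1.569276 + (1-p)*0.000000] = 0.763634; exercise = 0.000000; V(0,0) = max -> 0.763634

Answer: Price = V(0,0) = 0.7636


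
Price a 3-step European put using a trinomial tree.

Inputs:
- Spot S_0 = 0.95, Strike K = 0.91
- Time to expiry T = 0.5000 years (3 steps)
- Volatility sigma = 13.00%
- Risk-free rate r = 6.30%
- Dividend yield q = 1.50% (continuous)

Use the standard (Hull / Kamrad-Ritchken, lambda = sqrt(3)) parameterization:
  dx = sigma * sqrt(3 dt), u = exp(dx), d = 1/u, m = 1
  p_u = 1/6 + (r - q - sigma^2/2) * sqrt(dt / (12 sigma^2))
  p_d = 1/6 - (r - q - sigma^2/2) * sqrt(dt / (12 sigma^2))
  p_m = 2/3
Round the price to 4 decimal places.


dt = T/N = 0.166667; dx = sigma*sqrt(3*dt) = 0.091924
u = exp(dx) = 1.096281; d = 1/u = 0.912175
p_u = 0.202521, p_m = 0.666667, p_d = 0.130813
Discount per step: exp(-r*dt) = 0.989555
Stock lattice S(k, j) with j the centered position index:
  k=0: S(0,+0) = 0.9500
  k=1: S(1,-1) = 0.8666; S(1,+0) = 0.9500; S(1,+1) = 1.0415
  k=2: S(2,-2) = 0.7905; S(2,-1) = 0.8666; S(2,+0) = 0.9500; S(2,+1) = 1.0415; S(2,+2) = 1.1417
  k=3: S(3,-3) = 0.7210; S(3,-2) = 0.7905; S(3,-1) = 0.8666; S(3,+0) = 0.9500; S(3,+1) = 1.0415; S(3,+2) = 1.1417; S(3,+3) = 1.2517
Terminal payoffs V(N, j) = max(K - S_T, 0):
  V(3,-3) = 0.188963; V(3,-2) = 0.119541; V(3,-1) = 0.043434; V(3,+0) = 0.000000; V(3,+1) = 0.000000; V(3,+2) = 0.000000; V(3,+3) = 0.000000
Backward induction: V(k, j) = exp(-r*dt) * [p_u * V(k+1, j+1) + p_m * V(k+1, j) + p_d * V(k+1, j-1)]
  V(2,-2) = exp(-r*dt) * [p_u*0.043434 + p_m*0.119541 + p_d*0.188963] = 0.112026
  V(2,-1) = exp(-r*dt) * [p_u*0.000000 + p_m*0.043434 + p_d*0.119541] = 0.044128
  V(2,+0) = exp(-r*dt) * [p_u*0.000000 + p_m*0.000000 + p_d*0.043434] = 0.005622
  V(2,+1) = exp(-r*dt) * [p_u*0.000000 + p_m*0.000000 + p_d*0.000000] = 0.000000
  V(2,+2) = exp(-r*dt) * [p_u*0.000000 + p_m*0.000000 + p_d*0.000000] = 0.000000
  V(1,-1) = exp(-r*dt) * [p_u*0.005622 + p_m*0.044128 + p_d*0.112026] = 0.044739
  V(1,+0) = exp(-r*dt) * [p_u*0.000000 + p_m*0.005622 + p_d*0.044128] = 0.009421
  V(1,+1) = exp(-r*dt) * [p_u*0.000000 + p_m*0.000000 + p_d*0.005622] = 0.000728
  V(0,+0) = exp(-r*dt) * [p_u*0.000728 + p_m*0.009421 + p_d*0.044739] = 0.012152

Answer: Price = V(0,0) = 0.0122


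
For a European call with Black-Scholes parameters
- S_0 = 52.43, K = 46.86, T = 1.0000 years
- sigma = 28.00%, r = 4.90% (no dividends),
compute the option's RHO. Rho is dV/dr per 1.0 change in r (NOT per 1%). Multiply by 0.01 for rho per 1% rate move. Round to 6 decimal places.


Answer: Rho = 29.833578

Derivation:
d1 = 0.7161232625; d2 = 0.4361232625
phi(d1) = 0.3087094311; exp(-qT) = 1.0000000000; exp(-rT) = 0.9521811297
N(d2) = 0.6686263499
Rho = K*T*exp(-rT)*N(d2) = 46.8600 * 1.0000 * 0.9521811297 * 0.6686263499 = 29.833578


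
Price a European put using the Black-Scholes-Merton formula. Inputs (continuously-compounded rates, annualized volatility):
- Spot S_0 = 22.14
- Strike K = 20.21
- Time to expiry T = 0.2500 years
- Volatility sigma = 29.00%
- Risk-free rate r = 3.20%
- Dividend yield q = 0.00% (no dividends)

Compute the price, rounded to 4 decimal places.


d1 = (ln(S/K) + (r - q + 0.5*sigma^2) * T) / (sigma * sqrt(T)) = 0.75669583
d2 = d1 - sigma * sqrt(T) = 0.61169583
exp(-rT) = 0.99203191; exp(-qT) = 1.00000000
P = K * exp(-rT) * N(-d2) - S_0 * exp(-qT) * N(-d1)
N(-d1) = 0.22461606; N(-d2) = 0.27036951
P = 20.2100 * 0.99203191 * 0.27036951 - 22.1400 * 1.00000000 * 0.22461606 = 0.4476

Answer: Price = 0.4476


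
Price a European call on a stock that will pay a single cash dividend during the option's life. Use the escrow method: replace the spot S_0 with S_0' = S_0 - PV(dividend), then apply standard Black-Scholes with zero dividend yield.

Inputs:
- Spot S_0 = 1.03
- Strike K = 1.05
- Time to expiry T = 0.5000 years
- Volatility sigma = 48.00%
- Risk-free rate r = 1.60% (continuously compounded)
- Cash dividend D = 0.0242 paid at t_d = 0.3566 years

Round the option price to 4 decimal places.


PV(D) = D * exp(-r * t_d) = 0.0242 * 0.99431065 = 0.02406232
S_0' = S_0 - PV(D) = 1.0300 - 0.02406232 = 1.00593768
d1 = (ln(S_0'/K) + (r + sigma^2/2)*T) / (sigma*sqrt(T)) = 0.06696879
d2 = d1 - sigma*sqrt(T) = -0.27244247
exp(-rT) = 0.99203191
N(d1) = 0.52669672; N(d2) = 0.39264091
C = S_0' * N(d1) - K * exp(-rT) * N(d2) = 1.00593768 * 0.52669672 - 1.0500 * 0.99203191 * 0.39264091 = 0.1208

Answer: Price = 0.1208


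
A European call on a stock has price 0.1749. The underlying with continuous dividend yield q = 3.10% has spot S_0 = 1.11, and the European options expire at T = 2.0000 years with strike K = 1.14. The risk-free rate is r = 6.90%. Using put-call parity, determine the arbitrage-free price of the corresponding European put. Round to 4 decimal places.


Answer: Put price = 0.1247

Derivation:
Put-call parity: C - P = S_0 * exp(-qT) - K * exp(-rT).
S_0 * exp(-qT) = 1.1100 * 0.93988289 = 1.04327000
K * exp(-rT) = 1.1400 * 0.87109869 = 0.99305251
P = C - S*exp(-qT) + K*exp(-rT)
P = 0.1749 - 1.04327000 + 0.99305251 = 0.1247


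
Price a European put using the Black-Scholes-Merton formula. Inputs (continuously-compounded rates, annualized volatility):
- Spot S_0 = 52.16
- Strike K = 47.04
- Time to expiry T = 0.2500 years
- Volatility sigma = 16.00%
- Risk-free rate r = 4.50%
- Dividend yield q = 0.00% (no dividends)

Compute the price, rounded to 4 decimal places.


Answer: Price = 0.1345

Derivation:
d1 = (ln(S/K) + (r - q + 0.5*sigma^2) * T) / (sigma * sqrt(T)) = 1.47209518
d2 = d1 - sigma * sqrt(T) = 1.39209518
exp(-rT) = 0.98881304; exp(-qT) = 1.00000000
P = K * exp(-rT) * N(-d2) - S_0 * exp(-qT) * N(-d1)
N(-d1) = 0.07049759; N(-d2) = 0.08194679
P = 47.0400 * 0.98881304 * 0.08194679 - 52.1600 * 1.00000000 * 0.07049759 = 0.1345


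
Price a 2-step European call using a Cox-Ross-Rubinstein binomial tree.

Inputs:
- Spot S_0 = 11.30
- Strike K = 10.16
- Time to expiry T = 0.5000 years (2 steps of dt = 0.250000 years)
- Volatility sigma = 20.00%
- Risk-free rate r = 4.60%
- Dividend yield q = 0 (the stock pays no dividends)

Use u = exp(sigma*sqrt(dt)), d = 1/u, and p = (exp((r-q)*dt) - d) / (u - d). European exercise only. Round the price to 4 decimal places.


dt = T/N = 0.250000
u = exp(sigma*sqrt(dt)) = 1.105171; d = 1/u = 0.904837
p = (exp((r-q)*dt) - d) / (u - d) = 0.532756
Discount per step: exp(-r*dt) = 0.988566
Stock lattice S(k, i) with i counting down-moves:
  k=0: S(0,0) = 11.3000
  k=1: S(1,0) = 12.4884; S(1,1) = 10.2247
  k=2: S(2,0) = 13.8019; S(2,1) = 11.3000; S(2,2) = 9.2517
Terminal payoffs V(N, i) = max(S_T - K, 0):
  V(2,0) = 3.641851; V(2,1) = 1.140000; V(2,2) = 0.000000
Backward induction: V(k, i) = exp(-r*dt) * [p * V(k+1, i) + (1-p) * V(k+1, i+1)].
  V(1,0) = exp(-r*dt) * [p*3.641851 + (1-p)*1.140000] = 2.444602
  V(1,1) = exp(-r*dt) * [p*1.140000 + (1-p)*0.000000] = 0.600398
  V(0,0) = exp(-r*dt) * [p*2.444602 + (1-p)*0.600398] = 1.564810

Answer: Price = V(0,0) = 1.5648


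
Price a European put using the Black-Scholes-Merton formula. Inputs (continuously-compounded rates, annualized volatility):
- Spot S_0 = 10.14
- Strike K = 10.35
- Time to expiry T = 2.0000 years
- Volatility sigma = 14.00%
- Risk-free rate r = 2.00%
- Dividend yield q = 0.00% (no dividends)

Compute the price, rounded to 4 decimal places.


d1 = (ln(S/K) + (r - q + 0.5*sigma^2) * T) / (sigma * sqrt(T)) = 0.19749229
d2 = d1 - sigma * sqrt(T) = -0.00049761
exp(-rT) = 0.96078944; exp(-qT) = 1.00000000
P = K * exp(-rT) * N(-d2) - S_0 * exp(-qT) * N(-d1)
N(-d1) = 0.42172116; N(-d2) = 0.50019852
P = 10.3500 * 0.96078944 * 0.50019852 - 10.1400 * 1.00000000 * 0.42172116 = 0.6978

Answer: Price = 0.6978


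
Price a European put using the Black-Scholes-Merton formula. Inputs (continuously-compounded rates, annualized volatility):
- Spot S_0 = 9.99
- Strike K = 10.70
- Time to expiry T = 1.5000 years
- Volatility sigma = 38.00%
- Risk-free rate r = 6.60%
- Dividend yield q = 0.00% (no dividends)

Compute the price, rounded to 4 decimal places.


d1 = (ln(S/K) + (r - q + 0.5*sigma^2) * T) / (sigma * sqrt(T)) = 0.29789416
d2 = d1 - sigma * sqrt(T) = -0.16750889
exp(-rT) = 0.90574271; exp(-qT) = 1.00000000
P = K * exp(-rT) * N(-d2) - S_0 * exp(-qT) * N(-d1)
N(-d1) = 0.38289197; N(-d2) = 0.56651517
P = 10.7000 * 0.90574271 * 0.56651517 - 9.9900 * 1.00000000 * 0.38289197 = 1.6653

Answer: Price = 1.6653


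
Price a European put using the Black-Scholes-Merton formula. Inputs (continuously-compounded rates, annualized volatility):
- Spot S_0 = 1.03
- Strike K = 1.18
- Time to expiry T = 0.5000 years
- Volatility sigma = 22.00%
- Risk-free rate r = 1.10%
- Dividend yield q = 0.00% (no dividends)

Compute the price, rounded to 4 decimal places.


d1 = (ln(S/K) + (r - q + 0.5*sigma^2) * T) / (sigma * sqrt(T)) = -0.76081885
d2 = d1 - sigma * sqrt(T) = -0.91638234
exp(-rT) = 0.99451510; exp(-qT) = 1.00000000
P = K * exp(-rT) * N(-d2) - S_0 * exp(-qT) * N(-d1)
N(-d1) = 0.77661736; N(-d2) = 0.82026680
P = 1.1800 * 0.99451510 * 0.82026680 - 1.0300 * 1.00000000 * 0.77661736 = 0.1627

Answer: Price = 0.1627


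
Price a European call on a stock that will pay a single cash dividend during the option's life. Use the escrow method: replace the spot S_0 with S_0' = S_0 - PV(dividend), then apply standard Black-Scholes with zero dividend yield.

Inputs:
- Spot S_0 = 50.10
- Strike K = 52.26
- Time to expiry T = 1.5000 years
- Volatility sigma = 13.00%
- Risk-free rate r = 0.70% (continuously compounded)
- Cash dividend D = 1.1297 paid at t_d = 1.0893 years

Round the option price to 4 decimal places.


PV(D) = D * exp(-r * t_d) = 1.1297 * 0.99240390 = 1.12111868
S_0' = S_0 - PV(D) = 50.1000 - 1.12111868 = 48.97888132
d1 = (ln(S_0'/K) + (r + sigma^2/2)*T) / (sigma*sqrt(T)) = -0.26170002
d2 = d1 - sigma*sqrt(T) = -0.42091685
exp(-rT) = 0.98955493
N(d1) = 0.39677636; N(d2) = 0.33690790
C = S_0' * N(d1) - K * exp(-rT) * N(d2) = 48.97888132 * 0.39677636 - 52.2600 * 0.98955493 * 0.33690790 = 2.0108

Answer: Price = 2.0108


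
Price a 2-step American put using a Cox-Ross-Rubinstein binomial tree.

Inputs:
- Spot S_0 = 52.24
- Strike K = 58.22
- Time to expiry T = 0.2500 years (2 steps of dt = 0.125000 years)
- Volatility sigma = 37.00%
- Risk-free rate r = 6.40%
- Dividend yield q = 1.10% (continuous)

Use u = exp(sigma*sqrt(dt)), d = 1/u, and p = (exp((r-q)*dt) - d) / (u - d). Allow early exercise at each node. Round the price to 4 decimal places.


Answer: Price = V(0,0) = 7.7044

Derivation:
dt = T/N = 0.125000
u = exp(sigma*sqrt(dt)) = 1.139757; d = 1/u = 0.877380
p = (exp((r-q)*dt) - d) / (u - d) = 0.492677
Discount per step: exp(-r*dt) = 0.992032
Stock lattice S(k, i) with i counting down-moves:
  k=0: S(0,0) = 52.2400
  k=1: S(1,0) = 59.5409; S(1,1) = 45.8343
  k=2: S(2,0) = 67.8621; S(2,1) = 52.2400; S(2,2) = 40.2142
Terminal payoffs V(N, i) = max(K - S_T, 0):
  V(2,0) = 0.000000; V(2,1) = 5.980000; V(2,2) = 18.005848
Backward induction: V(k, i) = exp(-r*dt) * [p * V(k+1, i) + (1-p) * V(k+1, i+1)]; then take max(V_cont, immediate exercise) for American.
  V(1,0) = exp(-r*dt) * [p*0.000000 + (1-p)*5.980000] = 3.009620; exercise = 0.000000; V(1,0) = max -> 3.009620
  V(1,1) = exp(-r*dt) * [p*5.980000 + (1-p)*18.005848] = 11.984731; exercise = 12.385654; V(1,1) = max -> 12.385654
  V(0,0) = exp(-r*dt) * [p*3.009620 + (1-p)*12.385654] = 7.704418; exercise = 5.980000; V(0,0) = max -> 7.704418


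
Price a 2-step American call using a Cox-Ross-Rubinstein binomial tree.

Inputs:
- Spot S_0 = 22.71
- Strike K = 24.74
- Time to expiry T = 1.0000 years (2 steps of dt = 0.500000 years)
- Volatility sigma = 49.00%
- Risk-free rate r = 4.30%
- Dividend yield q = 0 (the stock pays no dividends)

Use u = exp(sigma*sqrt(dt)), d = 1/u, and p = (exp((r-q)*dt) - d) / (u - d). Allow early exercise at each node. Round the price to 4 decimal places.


dt = T/N = 0.500000
u = exp(sigma*sqrt(dt)) = 1.414084; d = 1/u = 0.707171
p = (exp((r-q)*dt) - d) / (u - d) = 0.444979
Discount per step: exp(-r*dt) = 0.978729
Stock lattice S(k, i) with i counting down-moves:
  k=0: S(0,0) = 22.7100
  k=1: S(1,0) = 32.1139; S(1,1) = 16.0599
  k=2: S(2,0) = 45.4117; S(2,1) = 22.7100; S(2,2) = 11.3571
Terminal payoffs V(N, i) = max(S_T - K, 0):
  V(2,0) = 20.671710; V(2,1) = 0.000000; V(2,2) = 0.000000
Backward induction: V(k, i) = exp(-r*dt) * [p * V(k+1, i) + (1-p) * V(k+1, i+1)]; then take max(V_cont, immediate exercise) for American.
  V(1,0) = exp(-r*dt) * [p*20.671710 + (1-p)*0.000000] = 9.002819; exercise = 7.373859; V(1,0) = max -> 9.002819
  V(1,1) = exp(-r*dt) * [p*0.000000 + (1-p)*0.000000] = 0.000000; exercise = 0.000000; V(1,1) = max -> 0.000000
  V(0,0) = exp(-r*dt) * [p*9.002819 + (1-p)*0.000000] = 3.920854; exercise = 0.000000; V(0,0) = max -> 3.920854

Answer: Price = V(0,0) = 3.9209


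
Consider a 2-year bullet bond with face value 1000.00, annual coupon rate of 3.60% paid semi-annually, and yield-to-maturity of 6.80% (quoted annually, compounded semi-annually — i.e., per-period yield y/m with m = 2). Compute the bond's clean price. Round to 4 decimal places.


Coupon per period c = face * coupon_rate / m = 18.000000
Periods per year m = 2; per-period yield y/m = 0.034000
Number of cashflows N = 4
Cashflows (t years, CF_t, discount factor 1/(1+y/m)^(m*t), PV):
  t = 0.5000: CF_t = 18.000000, DF = 0.967118, PV = 17.408124
  t = 1.0000: CF_t = 18.000000, DF = 0.935317, PV = 16.835710
  t = 1.5000: CF_t = 18.000000, DF = 0.904562, PV = 16.282118
  t = 2.0000: CF_t = 1018.000000, DF = 0.874818, PV = 890.565000
Price P = sum_t PV_t = 941.090951

Answer: Price = 941.0910


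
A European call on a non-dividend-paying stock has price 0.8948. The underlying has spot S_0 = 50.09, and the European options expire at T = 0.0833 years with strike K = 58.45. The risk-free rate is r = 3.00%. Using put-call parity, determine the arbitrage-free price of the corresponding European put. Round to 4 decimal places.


Put-call parity: C - P = S_0 * exp(-qT) - K * exp(-rT).
S_0 * exp(-qT) = 50.0900 * 1.00000000 = 50.09000000
K * exp(-rT) = 58.4500 * 0.99750412 = 58.30411581
P = C - S*exp(-qT) + K*exp(-rT)
P = 0.8948 - 50.09000000 + 58.30411581 = 9.1089

Answer: Put price = 9.1089


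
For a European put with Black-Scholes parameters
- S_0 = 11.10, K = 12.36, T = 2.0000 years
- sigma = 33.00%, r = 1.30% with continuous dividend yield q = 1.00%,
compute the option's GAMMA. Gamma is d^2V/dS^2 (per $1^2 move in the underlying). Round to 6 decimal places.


d1 = 0.0158127424; d2 = -0.4508777331
phi(d1) = 0.3988924072; exp(-qT) = 0.9801986733; exp(-rT) = 0.9743350896
Gamma = exp(-qT) * phi(d1) / (S * sigma * sqrt(T)) = 0.9801986733 * 0.3988924072 / (11.1000 * 0.3300 * 1.4142135624) = 0.075478

Answer: Gamma = 0.075478


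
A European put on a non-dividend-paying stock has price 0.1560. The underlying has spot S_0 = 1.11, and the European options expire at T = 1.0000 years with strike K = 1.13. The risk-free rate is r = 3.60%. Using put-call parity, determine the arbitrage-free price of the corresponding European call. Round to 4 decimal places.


Answer: Call price = 0.1760

Derivation:
Put-call parity: C - P = S_0 * exp(-qT) - K * exp(-rT).
S_0 * exp(-qT) = 1.1100 * 1.00000000 = 1.11000000
K * exp(-rT) = 1.1300 * 0.96464029 = 1.09004353
C = P + S*exp(-qT) - K*exp(-rT)
C = 0.1560 + 1.11000000 - 1.09004353 = 0.1760
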